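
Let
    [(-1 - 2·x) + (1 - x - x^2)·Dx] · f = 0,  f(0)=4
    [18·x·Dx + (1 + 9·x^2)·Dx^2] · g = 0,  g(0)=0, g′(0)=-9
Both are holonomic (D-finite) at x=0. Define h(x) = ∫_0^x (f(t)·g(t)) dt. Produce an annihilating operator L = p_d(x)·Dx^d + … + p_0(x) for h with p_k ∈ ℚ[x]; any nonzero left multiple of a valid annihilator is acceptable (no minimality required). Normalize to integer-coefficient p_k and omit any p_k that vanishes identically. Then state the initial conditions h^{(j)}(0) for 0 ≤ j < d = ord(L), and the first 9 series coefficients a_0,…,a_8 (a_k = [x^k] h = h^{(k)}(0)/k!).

f: a_k = 4, 4, 8, 12, 20, 32, 52, 84, 136, …
g: a_k = 0, -9, 0, 27, 0, -729/5, 0, 6561/7, 0, …
L₀ := L_f ⊗_s L_g (sym. prod.), ord ≤ 2.
∫: right-multiply L₀ by Dx.
L = (2 + 18·x + 54·x^2)·Dx + (2 - 14·x + 36·x^2 + 54·x^3)·Dx^2 + (-1 + x - 8·x^2 + 9·x^3 + 9·x^4)·Dx^3  (order 3).
h: a_k = 0, 0, -18, -12, 9, 0, -456/5, -2736/35, 23229/70, …
ICs: h(0) = 0, h′(0) = 0, h′′(0) = -36.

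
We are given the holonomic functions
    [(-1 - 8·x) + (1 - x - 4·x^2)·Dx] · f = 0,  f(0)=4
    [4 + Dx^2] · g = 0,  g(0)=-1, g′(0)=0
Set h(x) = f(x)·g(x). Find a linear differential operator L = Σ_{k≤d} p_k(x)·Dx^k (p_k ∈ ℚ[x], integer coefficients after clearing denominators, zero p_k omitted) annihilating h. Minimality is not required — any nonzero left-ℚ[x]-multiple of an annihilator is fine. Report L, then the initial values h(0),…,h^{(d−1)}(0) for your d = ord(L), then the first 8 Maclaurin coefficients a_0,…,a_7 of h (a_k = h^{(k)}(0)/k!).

f: a_k = 4, 4, 20, 36, 116, 260, 724, 1764, …
g: a_k = -1, 0, 2, 0, -2/3, 0, 4/45, 0, …
Sym-product of L_f,L_g gives L₀ (≤ ord 2).
L = (4 + 4·x + 16·x^2) + (2 + 16·x)·Dx + (-1 + x + 4·x^2)·Dx^2  (order 2).
h: a_k = -4, -4, -12, -28, -236/3, -572/3, -22724/45, -57044/45, …
ICs: h(0) = -4, h′(0) = -4.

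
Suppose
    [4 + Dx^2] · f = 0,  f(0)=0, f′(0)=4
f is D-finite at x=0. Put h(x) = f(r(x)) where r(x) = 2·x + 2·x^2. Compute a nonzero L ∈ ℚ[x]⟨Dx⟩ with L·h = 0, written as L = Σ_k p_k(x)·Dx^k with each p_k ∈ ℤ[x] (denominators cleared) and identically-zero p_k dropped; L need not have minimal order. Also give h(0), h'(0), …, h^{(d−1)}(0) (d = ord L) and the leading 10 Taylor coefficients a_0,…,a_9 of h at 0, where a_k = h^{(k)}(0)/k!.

f: a_k = 0, 4, 0, -8/3, 0, 8/15, 0, -16/315, 0, 8/2835, …
h₀=f(r): pull back L_f along r ⇒ L₀.
L = (16 + 96·x + 192·x^2 + 128·x^3) - 2·Dx + (1 + 2·x)·Dx^2  (order 2).
h: a_k = 0, 8, 8, -64/3, -64, -704/15, 64, 51712/315, 5632/45, -141056/2835, …
ICs: h(0) = 0, h′(0) = 8.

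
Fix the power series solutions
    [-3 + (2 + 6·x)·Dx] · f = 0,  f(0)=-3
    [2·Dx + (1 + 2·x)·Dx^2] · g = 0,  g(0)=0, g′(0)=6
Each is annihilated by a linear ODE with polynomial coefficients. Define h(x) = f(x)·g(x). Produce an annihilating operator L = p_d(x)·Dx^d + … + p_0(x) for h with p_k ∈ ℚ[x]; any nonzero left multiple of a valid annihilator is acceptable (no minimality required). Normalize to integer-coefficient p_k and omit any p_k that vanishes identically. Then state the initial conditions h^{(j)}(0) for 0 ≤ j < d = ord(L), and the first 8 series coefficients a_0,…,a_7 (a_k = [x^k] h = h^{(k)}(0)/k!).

f: a_k = -3, -9/2, 27/8, -81/16, 1215/128, -5103/256, 45927/1024, -216513/2048, …
g: a_k = 0, 6, -6, 8, -12, 96/5, -32, 384/7, …
f·g: L₀ = L_f ⊗_s L_g, ord ≤ 1·2.
L = (15 + 18·x) + (-4 - 12·x)·Dx + (4 + 32·x + 84·x^2 + 72·x^3)·Dx^2  (order 2).
h: a_k = 0, -18, -9, 93/4, -405/8, 35433/320, -158691/640, 10207611/17920, …
ICs: h(0) = 0, h′(0) = -18.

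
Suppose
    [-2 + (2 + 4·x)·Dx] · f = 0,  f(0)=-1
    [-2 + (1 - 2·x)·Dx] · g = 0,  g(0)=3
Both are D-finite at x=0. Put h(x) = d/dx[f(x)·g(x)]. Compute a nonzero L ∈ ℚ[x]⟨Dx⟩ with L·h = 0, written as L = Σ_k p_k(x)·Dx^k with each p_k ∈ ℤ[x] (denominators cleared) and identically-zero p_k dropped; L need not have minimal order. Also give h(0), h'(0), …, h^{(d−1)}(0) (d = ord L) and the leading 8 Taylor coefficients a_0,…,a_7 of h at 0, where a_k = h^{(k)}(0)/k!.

L = (11 + 36·x + 12·x^2) + (-3 - 2·x + 12·x^2 + 8·x^3)·Dx  (order 1).
h: a_k = -9, -33, -207/2, -537/2, -5475/8, -12951/8, -61131/16, -138441/16, …
ICs: h(0) = -9.

f: a_k = -1, -1, 1/2, -1/2, 5/8, -7/8, 21/16, -33/16, …
g: a_k = 3, 6, 12, 24, 48, 96, 192, 384, …
h₀=f·g: eliminate ⇒ L₀, order ≤ 1·1.
Differentiate: ansatz ord ≤ ord L₀ ⇒ L.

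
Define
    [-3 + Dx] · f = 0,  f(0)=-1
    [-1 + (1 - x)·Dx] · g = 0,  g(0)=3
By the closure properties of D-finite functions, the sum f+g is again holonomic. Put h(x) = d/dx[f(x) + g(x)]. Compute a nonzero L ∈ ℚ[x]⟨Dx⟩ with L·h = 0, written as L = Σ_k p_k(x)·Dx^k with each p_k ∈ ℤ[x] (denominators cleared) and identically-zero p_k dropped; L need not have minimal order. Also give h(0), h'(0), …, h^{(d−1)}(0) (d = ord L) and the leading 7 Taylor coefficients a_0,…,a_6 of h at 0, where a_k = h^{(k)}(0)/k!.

L = 18·x + (3 - 18·x + 9·x^2)·Dx + (-1 + 4·x - 3·x^2)·Dx^2  (order 2).
h: a_k = 0, -3, -9/2, -3/2, 39/8, 477/40, 1437/80, …
ICs: h(0) = 0, h′(0) = -3.

f: a_k = -1, -3, -9/2, -9/2, -27/8, -81/40, -81/80, …
g: a_k = 3, 3, 3, 3, 3, 3, 3, …
f+g: L₀ = lclm(L_f,L_g), ord ≤ 1+1.
h₀' ⇒ L via d/dx closure of L₀.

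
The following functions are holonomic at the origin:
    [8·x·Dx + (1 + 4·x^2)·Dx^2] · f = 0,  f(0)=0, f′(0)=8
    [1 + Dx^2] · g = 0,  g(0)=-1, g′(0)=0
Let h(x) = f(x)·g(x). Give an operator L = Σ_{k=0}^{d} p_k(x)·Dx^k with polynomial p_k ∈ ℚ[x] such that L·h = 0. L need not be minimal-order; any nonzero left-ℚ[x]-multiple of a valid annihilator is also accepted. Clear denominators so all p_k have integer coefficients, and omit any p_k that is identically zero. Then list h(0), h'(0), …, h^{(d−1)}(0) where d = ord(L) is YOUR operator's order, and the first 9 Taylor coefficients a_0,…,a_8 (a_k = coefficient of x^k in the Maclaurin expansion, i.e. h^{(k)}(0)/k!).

f: a_k = 0, 8, 0, -32/3, 0, 128/5, 0, -512/7, 0, …
g: a_k = -1, 0, 1/2, 0, -1/24, 0, 1/720, 0, -1/40320, …
Sym-product of L_f,L_g gives L₀ (≤ ord 4).
L = (85 + 944·x^2 + 416·x^4 + 256·x^6 + 256·x^8) + (144·x + 704·x^3 + 768·x^5 + 1024·x^7)·Dx + (90 + 992·x^2 + 576·x^4 + 512·x^6 + 512·x^8)·Dx^2 + (144·x + 704·x^3 + 768·x^5 + 1024·x^7)·Dx^3 + (5 + 48·x^2 + 160·x^4 + 256·x^6 + 256·x^8)·Dx^4  (order 4).
h: a_k = 0, -8, 0, 44/3, 0, -469/15, 0, 54431/630, 0, …
ICs: h(0) = 0, h′(0) = -8, h′′(0) = 0, h′′′(0) = 88.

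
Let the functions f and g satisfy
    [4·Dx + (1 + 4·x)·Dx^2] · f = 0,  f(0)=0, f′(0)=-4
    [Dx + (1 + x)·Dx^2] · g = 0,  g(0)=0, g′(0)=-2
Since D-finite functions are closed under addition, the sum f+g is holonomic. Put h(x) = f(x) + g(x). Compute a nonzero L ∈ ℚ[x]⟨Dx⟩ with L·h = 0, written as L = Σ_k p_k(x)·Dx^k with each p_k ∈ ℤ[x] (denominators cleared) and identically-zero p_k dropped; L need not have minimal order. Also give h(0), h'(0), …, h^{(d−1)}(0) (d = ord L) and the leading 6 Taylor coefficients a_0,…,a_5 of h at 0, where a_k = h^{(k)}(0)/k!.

L = 8·Dx + (10 + 16·x)·Dx^2 + (1 + 5·x + 4·x^2)·Dx^3  (order 3).
h: a_k = 0, -6, 9, -22, 129/2, -1026/5, …
ICs: h(0) = 0, h′(0) = -6, h′′(0) = 18.

f: a_k = 0, -4, 8, -64/3, 64, -1024/5, …
g: a_k = 0, -2, 1, -2/3, 1/2, -2/5, …
h₀=f+g: left-lcm gives L₀, ord ≤ 4.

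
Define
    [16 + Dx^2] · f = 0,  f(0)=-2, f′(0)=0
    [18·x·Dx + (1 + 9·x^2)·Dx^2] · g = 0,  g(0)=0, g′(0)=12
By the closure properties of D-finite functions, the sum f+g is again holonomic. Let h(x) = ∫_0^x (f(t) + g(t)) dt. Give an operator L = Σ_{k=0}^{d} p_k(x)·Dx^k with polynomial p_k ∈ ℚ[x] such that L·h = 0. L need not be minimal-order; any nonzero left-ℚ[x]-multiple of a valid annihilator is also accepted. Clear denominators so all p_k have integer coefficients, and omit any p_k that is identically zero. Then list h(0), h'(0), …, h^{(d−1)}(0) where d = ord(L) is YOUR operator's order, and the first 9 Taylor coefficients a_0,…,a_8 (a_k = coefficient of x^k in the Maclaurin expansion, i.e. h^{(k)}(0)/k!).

L = (-13248·x + 181440·x^3 + 186624·x^5)·Dx^2 + (-16 + 6048·x^2 + 66096·x^4 + 93312·x^6)·Dx^3 + (-828·x + 11340·x^3 + 11664·x^5)·Dx^4 + (-1 + 378·x^2 + 4131·x^4 + 5832·x^6)·Dx^5  (order 5).
h: a_k = 0, -2, 6, 16/3, -9, -64/15, 162/5, 512/315, -2187/14, …
ICs: h(0) = 0, h′(0) = -2, h′′(0) = 12, h′′′(0) = 32, h′′′′(0) = -216.

f: a_k = -2, 0, 16, 0, -64/3, 0, 512/45, 0, -1024/315, …
g: a_k = 0, 12, 0, -36, 0, 972/5, 0, -8748/7, 0, …
Sum ⇒ L₀ = lclm(L_f,L_g) in ℚ(x)⟨Dx⟩.
Integrate: L := L₀·Dx.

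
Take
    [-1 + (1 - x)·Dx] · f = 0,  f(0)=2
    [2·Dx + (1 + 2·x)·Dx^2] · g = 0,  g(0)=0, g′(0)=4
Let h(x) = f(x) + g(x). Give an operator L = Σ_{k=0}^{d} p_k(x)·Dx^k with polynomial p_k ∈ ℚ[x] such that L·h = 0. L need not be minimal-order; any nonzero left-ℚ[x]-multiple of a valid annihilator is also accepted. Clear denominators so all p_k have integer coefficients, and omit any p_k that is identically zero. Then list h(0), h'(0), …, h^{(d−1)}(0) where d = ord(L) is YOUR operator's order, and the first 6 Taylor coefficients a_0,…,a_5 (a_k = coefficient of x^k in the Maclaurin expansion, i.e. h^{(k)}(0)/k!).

L = (14 + 4·x)·Dx + (-1 + 20·x + 8·x^2)·Dx^2 + (-2 - 3·x + 3·x^2 + 2·x^3)·Dx^3  (order 3).
h: a_k = 2, 6, -2, 22/3, -6, 74/5, …
ICs: h(0) = 2, h′(0) = 6, h′′(0) = -4.

f: a_k = 2, 2, 2, 2, 2, 2, …
g: a_k = 0, 4, -4, 16/3, -8, 64/5, …
f+g: L₀ = lclm(L_f,L_g), ord ≤ 1+2.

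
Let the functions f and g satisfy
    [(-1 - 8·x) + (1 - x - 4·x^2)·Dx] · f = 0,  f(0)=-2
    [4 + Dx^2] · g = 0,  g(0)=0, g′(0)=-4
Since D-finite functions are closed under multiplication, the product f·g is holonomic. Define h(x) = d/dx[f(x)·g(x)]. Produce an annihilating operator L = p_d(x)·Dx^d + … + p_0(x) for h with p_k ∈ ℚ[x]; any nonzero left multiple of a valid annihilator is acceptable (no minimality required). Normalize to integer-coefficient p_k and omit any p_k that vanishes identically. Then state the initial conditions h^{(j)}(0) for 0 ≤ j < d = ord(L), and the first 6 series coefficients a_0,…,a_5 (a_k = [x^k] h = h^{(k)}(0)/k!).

L = (18 - 8·x - 28·x^2 + 32·x^3 + 64·x^4) + (4 + 34·x + 24·x^2 + 64·x^3)·Dx + (-1 + x^2 + 8·x^3 + 16·x^4)·Dx^2  (order 2).
h: a_k = 8, 16, 104, 800/3, 1032, 14192/5, …
ICs: h(0) = 8, h′(0) = 16.

f: a_k = -2, -2, -10, -18, -58, -130, …
g: a_k = 0, -4, 0, 8/3, 0, -8/15, …
L₀ := L_f ⊗_s L_g (sym. prod.), ord ≤ 2.
h₀' ⇒ L via d/dx closure of L₀.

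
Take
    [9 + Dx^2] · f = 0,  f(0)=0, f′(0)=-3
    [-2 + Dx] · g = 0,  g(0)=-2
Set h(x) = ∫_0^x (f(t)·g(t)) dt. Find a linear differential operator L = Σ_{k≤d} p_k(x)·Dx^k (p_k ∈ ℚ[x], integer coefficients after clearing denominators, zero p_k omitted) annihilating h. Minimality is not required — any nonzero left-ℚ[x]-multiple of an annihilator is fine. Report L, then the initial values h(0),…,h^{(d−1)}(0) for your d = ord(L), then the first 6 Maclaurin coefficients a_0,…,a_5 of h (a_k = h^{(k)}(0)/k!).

L = 13·Dx - 4·Dx^2 + Dx^3  (order 3).
h: a_k = 0, 0, 3, 4, 3/4, -2, …
ICs: h(0) = 0, h′(0) = 0, h′′(0) = 6.

f: a_k = 0, -3, 0, 9/2, 0, -81/40, …
g: a_k = -2, -4, -4, -8/3, -4/3, -8/15, …
Sym-product of L_f,L_g gives L₀ (≤ ord 2).
∫: right-multiply L₀ by Dx.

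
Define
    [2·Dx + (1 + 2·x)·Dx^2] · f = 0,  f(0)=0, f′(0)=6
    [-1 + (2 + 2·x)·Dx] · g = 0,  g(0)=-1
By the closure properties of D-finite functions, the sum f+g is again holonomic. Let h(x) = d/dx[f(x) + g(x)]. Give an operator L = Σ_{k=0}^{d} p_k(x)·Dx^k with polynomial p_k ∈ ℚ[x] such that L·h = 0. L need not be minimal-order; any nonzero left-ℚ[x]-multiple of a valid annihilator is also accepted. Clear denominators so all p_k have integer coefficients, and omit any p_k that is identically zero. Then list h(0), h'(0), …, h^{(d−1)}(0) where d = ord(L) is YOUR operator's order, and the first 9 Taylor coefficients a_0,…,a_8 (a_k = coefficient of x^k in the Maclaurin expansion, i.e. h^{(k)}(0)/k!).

f: a_k = 0, 6, -6, 8, -12, 96/5, -32, 384/7, -96, …
g: a_k = -1, -1/2, 1/8, -1/16, 5/128, -7/256, 21/1024, -33/2048, 429/32768, …
L₀ := lclm(L_f,L_g); ord L₀ ≤ 2+1.
h₀' ⇒ L via d/dx closure of L₀.
L = (10 + 4·x) + (29 + 52·x + 20·x^2)·Dx + (6 + 22·x + 24·x^2 + 8·x^3)·Dx^2  (order 2).
h: a_k = 11/2, -47/4, 381/16, -1531/32, 24541/256, -98241/512, 786201/2048, -3145299/4096, 100656861/65536, …
ICs: h(0) = 11/2, h′(0) = -47/4.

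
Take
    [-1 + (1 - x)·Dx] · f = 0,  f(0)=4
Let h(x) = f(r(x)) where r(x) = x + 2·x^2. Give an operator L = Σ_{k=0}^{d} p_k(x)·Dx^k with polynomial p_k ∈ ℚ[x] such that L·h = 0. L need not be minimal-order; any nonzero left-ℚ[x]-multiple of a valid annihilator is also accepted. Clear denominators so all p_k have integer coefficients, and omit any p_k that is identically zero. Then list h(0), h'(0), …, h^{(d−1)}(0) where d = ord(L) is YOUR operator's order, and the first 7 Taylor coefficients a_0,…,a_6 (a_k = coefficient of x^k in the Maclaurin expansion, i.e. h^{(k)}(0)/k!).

f: a_k = 4, 4, 4, 4, 4, 4, 4, …
h₀=f(r): pull back L_f along r ⇒ L₀.
L = (1 + 4·x) + (-1 + x + 2·x^2)·Dx  (order 1).
h: a_k = 4, 4, 12, 20, 44, 84, 172, …
ICs: h(0) = 4.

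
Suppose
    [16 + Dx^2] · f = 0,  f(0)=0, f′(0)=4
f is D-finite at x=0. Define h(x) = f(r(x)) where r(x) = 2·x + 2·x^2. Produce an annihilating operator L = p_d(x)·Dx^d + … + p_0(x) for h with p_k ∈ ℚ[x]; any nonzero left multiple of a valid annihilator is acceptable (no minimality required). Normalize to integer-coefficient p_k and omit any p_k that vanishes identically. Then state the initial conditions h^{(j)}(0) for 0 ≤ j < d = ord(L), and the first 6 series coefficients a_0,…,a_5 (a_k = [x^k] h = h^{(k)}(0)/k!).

L = (64 + 384·x + 768·x^2 + 512·x^3) - 2·Dx + (1 + 2·x)·Dx^2  (order 2).
h: a_k = 0, 8, 8, -256/3, -256, 256/15, …
ICs: h(0) = 0, h′(0) = 8.

f: a_k = 0, 4, 0, -32/3, 0, 128/15, …
f∘r: x↦r, Dx↦Dx/r' in L_f ⇒ L₀.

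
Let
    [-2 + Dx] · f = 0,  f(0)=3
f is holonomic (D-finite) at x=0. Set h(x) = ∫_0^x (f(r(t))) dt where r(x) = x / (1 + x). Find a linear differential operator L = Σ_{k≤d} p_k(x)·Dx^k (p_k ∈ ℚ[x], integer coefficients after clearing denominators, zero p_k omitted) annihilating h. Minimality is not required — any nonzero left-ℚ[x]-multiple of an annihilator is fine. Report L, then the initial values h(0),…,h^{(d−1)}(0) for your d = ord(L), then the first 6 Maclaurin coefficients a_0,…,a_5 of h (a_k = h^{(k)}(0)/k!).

f: a_k = 3, 6, 6, 4, 2, 4/5, …
f∘r: x↦r, Dx↦Dx/r' in L_f ⇒ L₀.
Integrate: L := L₀·Dx.
L = -2·Dx + (1 + 2·x + x^2)·Dx^2  (order 2).
h: a_k = 0, 3, 3, 0, -1/2, 2/5, …
ICs: h(0) = 0, h′(0) = 3.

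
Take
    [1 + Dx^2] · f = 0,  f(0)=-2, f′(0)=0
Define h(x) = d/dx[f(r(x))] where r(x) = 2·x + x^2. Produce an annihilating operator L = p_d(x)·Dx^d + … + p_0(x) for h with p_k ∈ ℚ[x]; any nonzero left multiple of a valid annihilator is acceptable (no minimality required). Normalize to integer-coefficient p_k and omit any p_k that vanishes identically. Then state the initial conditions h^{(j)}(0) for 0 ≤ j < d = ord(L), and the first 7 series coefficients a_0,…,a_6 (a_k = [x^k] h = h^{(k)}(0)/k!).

f: a_k = -2, 0, 1, 0, -1/12, 0, 1/360, …
L₀ from L_f via x↦r, Dx↦r'^{-1}Dx.
Differentiate: ansatz ord ≤ ord L₀ ⇒ L.
L = (7 + 16·x + 24·x^2 + 16·x^3 + 4·x^4) + (-3 - 3·x)·Dx + (1 + 2·x + x^2)·Dx^2  (order 2).
h: a_k = 0, 8, 12, -4/3, -40/3, -164/15, -14/15, …
ICs: h(0) = 0, h′(0) = 8.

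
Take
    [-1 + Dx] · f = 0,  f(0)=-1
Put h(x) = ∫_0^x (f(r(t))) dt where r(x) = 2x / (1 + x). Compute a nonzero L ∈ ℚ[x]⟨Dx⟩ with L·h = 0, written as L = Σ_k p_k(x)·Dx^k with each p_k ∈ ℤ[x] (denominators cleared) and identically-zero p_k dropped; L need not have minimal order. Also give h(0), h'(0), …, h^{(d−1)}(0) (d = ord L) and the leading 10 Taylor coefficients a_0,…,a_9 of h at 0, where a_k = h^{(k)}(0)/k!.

f: a_k = -1, -1, -1/2, -1/6, -1/24, -1/120, -1/720, -1/5040, -1/40320, -1/362880, …
f∘r: x↦r, Dx↦Dx/r' in L_f ⇒ L₀.
Integrate: L := L₀·Dx.
L = -2·Dx + (1 + 2·x + x^2)·Dx^2  (order 2).
h: a_k = 0, -1, -1, 0, 1/6, -2/15, 1/15, -4/315, -5/252, 32/945, …
ICs: h(0) = 0, h′(0) = -1.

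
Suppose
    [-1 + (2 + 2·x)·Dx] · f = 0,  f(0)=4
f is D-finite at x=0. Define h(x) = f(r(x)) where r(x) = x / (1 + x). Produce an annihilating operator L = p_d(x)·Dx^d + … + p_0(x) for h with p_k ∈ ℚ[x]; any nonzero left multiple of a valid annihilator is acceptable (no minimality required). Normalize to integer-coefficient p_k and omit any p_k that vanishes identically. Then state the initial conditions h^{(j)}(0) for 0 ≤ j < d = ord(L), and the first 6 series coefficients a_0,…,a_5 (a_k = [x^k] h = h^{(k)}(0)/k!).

L = -1 + (2 + 6·x + 4·x^2)·Dx  (order 1).
h: a_k = 4, 2, -5/2, 13/4, -141/32, 399/64, …
ICs: h(0) = 4.

f: a_k = 4, 2, -1/2, 1/4, -5/32, 7/64, …
h₀=f(r): pull back L_f along r ⇒ L₀.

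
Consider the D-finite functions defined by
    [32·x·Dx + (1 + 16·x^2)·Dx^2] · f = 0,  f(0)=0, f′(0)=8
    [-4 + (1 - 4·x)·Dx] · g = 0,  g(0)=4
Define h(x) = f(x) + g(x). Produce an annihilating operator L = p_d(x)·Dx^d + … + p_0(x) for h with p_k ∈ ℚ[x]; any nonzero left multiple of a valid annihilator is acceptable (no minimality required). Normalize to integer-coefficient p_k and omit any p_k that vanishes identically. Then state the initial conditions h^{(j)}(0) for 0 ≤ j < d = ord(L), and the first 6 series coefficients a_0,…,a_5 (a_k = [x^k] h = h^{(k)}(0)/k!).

L = (32 - 512·x - 1536·x^2)·Dx + (-16 + 32·x - 256·x^2 - 1536·x^3)·Dx^2 + (1 - 256·x^4)·Dx^3  (order 3).
h: a_k = 4, 24, 64, 640/3, 1024, 22528/5, …
ICs: h(0) = 4, h′(0) = 24, h′′(0) = 128.

f: a_k = 0, 8, 0, -128/3, 0, 2048/5, …
g: a_k = 4, 16, 64, 256, 1024, 4096, …
Sum ⇒ L₀ = lclm(L_f,L_g) in ℚ(x)⟨Dx⟩.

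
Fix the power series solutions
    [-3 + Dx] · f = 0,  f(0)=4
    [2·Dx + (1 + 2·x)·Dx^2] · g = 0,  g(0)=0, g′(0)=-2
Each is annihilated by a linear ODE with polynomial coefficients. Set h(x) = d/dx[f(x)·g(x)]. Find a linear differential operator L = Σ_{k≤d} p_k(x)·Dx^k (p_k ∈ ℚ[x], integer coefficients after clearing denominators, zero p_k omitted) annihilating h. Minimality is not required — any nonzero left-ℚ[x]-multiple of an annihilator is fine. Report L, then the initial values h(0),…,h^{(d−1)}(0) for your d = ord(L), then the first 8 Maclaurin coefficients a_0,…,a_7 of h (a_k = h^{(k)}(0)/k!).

L = (15 + 36·x + 108·x^2) + (-8 - 36·x - 72·x^2)·Dx + (1 + 8·x + 12·x^2)·Dx^2  (order 2).
h: a_k = -8, -32, -68, -64, -83, 4, -1137/10, 896/5, …
ICs: h(0) = -8, h′(0) = -32.

f: a_k = 4, 12, 18, 18, 27/2, 81/10, 81/20, 243/140, …
g: a_k = 0, -2, 2, -8/3, 4, -32/5, 32/3, -128/7, …
Sym-product of L_f,L_g gives L₀ (≤ ord 2).
h=h₀': d/dx-closure on L₀ ⇒ L.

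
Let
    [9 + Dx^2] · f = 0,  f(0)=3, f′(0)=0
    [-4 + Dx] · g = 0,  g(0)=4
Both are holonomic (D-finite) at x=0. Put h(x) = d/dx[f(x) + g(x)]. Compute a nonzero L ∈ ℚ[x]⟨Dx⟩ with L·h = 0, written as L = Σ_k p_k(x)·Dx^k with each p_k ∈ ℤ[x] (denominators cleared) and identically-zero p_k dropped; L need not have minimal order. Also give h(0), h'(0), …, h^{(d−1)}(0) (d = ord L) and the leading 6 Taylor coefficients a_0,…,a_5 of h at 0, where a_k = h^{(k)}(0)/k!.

L = 36 - 9·Dx + 4·Dx^2 - Dx^3  (order 3).
h: a_k = 16, 37, 128, 1267/6, 512/3, 14197/120, …
ICs: h(0) = 16, h′(0) = 37, h′′(0) = 256.

f: a_k = 3, 0, -27/2, 0, 81/8, 0, …
g: a_k = 4, 16, 32, 128/3, 128/3, 512/15, …
Sum ⇒ L₀ = lclm(L_f,L_g) in ℚ(x)⟨Dx⟩.
h₀' ⇒ L via d/dx closure of L₀.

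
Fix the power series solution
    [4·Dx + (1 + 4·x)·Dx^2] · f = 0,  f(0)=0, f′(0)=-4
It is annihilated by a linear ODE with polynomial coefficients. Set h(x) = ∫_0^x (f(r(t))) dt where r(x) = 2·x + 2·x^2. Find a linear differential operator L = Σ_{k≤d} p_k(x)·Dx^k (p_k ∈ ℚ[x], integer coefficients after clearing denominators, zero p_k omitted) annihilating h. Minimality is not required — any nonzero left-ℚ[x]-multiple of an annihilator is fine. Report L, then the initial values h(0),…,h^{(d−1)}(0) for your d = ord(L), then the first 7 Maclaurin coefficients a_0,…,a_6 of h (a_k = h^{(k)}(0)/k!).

L = (6 + 16·x + 16·x^2)·Dx^2 + (1 + 10·x + 24·x^2 + 16·x^3)·Dx^3  (order 3).
h: a_k = 0, 0, -4, 8, -80/3, 544/5, -7424/15, …
ICs: h(0) = 0, h′(0) = 0, h′′(0) = -8.

f: a_k = 0, -4, 8, -64/3, 64, -1024/5, 2048/3, …
Substitute x→r, Dx→(1/r')Dx; clear ⇒ L₀.
Integrate: L := L₀·Dx.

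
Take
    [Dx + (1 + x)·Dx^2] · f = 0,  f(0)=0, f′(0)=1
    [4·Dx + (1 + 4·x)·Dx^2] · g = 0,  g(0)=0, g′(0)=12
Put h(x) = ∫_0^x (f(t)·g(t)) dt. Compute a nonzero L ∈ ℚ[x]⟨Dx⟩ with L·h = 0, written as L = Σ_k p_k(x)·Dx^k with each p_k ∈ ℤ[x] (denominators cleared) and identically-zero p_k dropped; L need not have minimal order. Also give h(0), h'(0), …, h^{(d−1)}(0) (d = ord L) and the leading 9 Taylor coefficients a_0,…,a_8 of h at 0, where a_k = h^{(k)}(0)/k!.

f: a_k = 0, 1, -1/2, 1/3, -1/4, 1/5, -1/6, 1/7, -1/8, …
g: a_k = 0, 12, -24, 64, -192, 3072/5, -2048, 49152/7, -24576, …
h₀=f·g: eliminate ⇒ L₀, order ≤ 2·2.
∫: right-multiply L₀ by Dx.
L = (136 + 320·x + 256·x^2)·Dx^2 + (290 + 1464·x + 2400·x^2 + 1280·x^3)·Dx^3 + (92 + 740·x + 1992·x^2 + 2240·x^3 + 896·x^4)·Dx^4 + (5 + 58·x + 245·x^2 + 464·x^3 + 400·x^4 + 128·x^5)·Dx^5  (order 5).
h: a_k = 0, 0, 0, 4, -15/2, 16, -235/6, 1586/15, -1221/4, …
ICs: h(0) = 0, h′(0) = 0, h′′(0) = 0, h′′′(0) = 24, h′′′′(0) = -180.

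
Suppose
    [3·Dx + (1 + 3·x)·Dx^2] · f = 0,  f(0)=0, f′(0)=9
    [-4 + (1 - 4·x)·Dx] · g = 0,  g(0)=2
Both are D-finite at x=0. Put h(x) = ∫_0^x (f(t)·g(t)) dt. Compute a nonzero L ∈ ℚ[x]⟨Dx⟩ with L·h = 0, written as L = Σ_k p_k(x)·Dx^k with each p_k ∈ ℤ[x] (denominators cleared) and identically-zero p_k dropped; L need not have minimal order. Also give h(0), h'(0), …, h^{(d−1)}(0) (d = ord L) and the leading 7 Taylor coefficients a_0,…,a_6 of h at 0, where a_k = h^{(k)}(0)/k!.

f: a_k = 0, 9, -27/2, 27, -243/4, 729/5, -729/2, …
g: a_k = 2, 8, 32, 128, 512, 2048, 8192, …
f·g: L₀ = L_f ⊗_s L_g, ord ≤ 2·1.
h=∫h₀ ⇒ L = L₀·Dx.
L = 12·Dx + (5 + 36·x)·Dx^2 + (-1 + x + 12·x^2)·Dx^3  (order 3).
h: a_k = 0, 0, 9, 15, 117/2, 1629/10, 2958/5, …
ICs: h(0) = 0, h′(0) = 0, h′′(0) = 18.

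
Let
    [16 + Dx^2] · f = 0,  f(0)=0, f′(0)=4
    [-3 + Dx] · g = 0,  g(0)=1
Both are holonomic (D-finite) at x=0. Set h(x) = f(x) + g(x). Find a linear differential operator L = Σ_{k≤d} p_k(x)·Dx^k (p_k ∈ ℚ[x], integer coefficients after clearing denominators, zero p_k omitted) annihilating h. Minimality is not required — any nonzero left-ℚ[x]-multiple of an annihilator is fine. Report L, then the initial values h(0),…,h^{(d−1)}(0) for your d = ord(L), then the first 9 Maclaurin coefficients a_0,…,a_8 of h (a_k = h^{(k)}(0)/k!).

f: a_k = 0, 4, 0, -32/3, 0, 128/15, 0, -1024/315, 0, …
g: a_k = 1, 3, 9/2, 9/2, 27/8, 81/40, 81/80, 243/560, 729/4480, …
Sum ⇒ L₀ = lclm(L_f,L_g) in ℚ(x)⟨Dx⟩.
L = -48 + 16·Dx - 3·Dx^2 + Dx^3  (order 3).
h: a_k = 1, 7, 9/2, -37/6, 27/8, 1267/120, 81/80, -14197/5040, 729/4480, …
ICs: h(0) = 1, h′(0) = 7, h′′(0) = 9.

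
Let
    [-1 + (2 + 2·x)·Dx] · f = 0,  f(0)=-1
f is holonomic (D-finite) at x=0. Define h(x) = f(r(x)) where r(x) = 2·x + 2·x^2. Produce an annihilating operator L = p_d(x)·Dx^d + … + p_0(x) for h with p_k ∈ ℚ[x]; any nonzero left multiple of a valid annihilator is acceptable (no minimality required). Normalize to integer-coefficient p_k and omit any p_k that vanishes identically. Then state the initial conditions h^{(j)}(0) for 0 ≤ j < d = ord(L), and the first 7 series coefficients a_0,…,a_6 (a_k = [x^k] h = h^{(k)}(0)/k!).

L = (-1 - 2·x) + (1 + 2·x + 2·x^2)·Dx  (order 1).
h: a_k = -1, -1, -1/2, 1/2, -3/8, 1/8, 3/16, …
ICs: h(0) = -1.

f: a_k = -1, -1/2, 1/8, -1/16, 5/128, -7/256, 21/1024, …
h₀=f(r): pull back L_f along r ⇒ L₀.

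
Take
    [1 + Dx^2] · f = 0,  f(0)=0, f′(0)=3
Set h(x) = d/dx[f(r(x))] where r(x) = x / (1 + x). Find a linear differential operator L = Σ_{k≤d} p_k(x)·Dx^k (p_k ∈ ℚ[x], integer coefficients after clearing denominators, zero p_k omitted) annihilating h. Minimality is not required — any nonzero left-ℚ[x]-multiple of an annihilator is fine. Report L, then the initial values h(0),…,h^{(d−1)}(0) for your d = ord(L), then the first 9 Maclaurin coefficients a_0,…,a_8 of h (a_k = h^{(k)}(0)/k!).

L = (7 + 12·x + 6·x^2) + (6 + 18·x + 18·x^2 + 6·x^3)·Dx + (1 + 4·x + 6·x^2 + 4·x^3 + x^4)·Dx^2  (order 2).
h: a_k = 3, -6, 15/2, -6, 1/8, 45/4, -6931/240, 1591/30, -224179/2688, …
ICs: h(0) = 3, h′(0) = -6.

f: a_k = 0, 3, 0, -1/2, 0, 1/40, 0, -1/1680, 0, …
Change of var in L_f (x↦r) gives L₀.
h=h₀': d/dx-closure on L₀ ⇒ L.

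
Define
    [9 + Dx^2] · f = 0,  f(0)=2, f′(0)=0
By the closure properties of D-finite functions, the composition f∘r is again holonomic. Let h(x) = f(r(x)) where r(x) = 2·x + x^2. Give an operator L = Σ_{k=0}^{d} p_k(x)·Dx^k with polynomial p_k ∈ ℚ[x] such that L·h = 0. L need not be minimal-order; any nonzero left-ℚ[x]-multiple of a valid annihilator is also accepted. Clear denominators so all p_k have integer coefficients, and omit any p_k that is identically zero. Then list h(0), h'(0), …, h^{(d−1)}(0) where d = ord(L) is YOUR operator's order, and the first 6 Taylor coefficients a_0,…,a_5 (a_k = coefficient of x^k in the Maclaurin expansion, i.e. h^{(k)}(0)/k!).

f: a_k = 2, 0, -9, 0, 27/4, 0, …
Substitute x→r, Dx→(1/r')Dx; clear ⇒ L₀.
L = (36 + 108·x + 108·x^2 + 36·x^3) - Dx + (1 + x)·Dx^2  (order 2).
h: a_k = 2, 0, -36, -36, 99, 216, …
ICs: h(0) = 2, h′(0) = 0.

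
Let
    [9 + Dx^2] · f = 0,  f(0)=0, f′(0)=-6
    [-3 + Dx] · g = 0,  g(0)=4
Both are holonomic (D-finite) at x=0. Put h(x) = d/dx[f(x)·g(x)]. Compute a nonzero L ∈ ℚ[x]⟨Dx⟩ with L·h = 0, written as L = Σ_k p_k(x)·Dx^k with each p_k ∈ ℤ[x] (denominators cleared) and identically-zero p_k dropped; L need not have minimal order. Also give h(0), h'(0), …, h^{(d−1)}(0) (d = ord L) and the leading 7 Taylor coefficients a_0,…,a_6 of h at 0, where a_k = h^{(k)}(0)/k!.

f: a_k = 0, -6, 0, 9, 0, -81/20, 0, …
g: a_k = 4, 12, 18, 18, 27/2, 81/10, 81/20, …
Sym-product of L_f,L_g gives L₀ (≤ ord 2).
Derive L from L₀ (diff closure).
L = 18 - 6·Dx + Dx^2  (order 2).
h: a_k = -24, -144, -216, 0, 324, 1944/5, 972/5, …
ICs: h(0) = -24, h′(0) = -144.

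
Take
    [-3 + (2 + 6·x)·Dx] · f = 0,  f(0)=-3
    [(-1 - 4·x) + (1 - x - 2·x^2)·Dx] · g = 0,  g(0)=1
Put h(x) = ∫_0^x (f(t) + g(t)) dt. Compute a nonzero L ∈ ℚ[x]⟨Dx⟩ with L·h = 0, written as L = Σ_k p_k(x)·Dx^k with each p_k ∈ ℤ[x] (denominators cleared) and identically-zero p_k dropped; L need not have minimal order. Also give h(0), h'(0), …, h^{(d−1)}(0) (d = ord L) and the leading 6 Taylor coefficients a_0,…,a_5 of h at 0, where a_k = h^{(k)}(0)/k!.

f: a_k = -3, -9/2, 27/8, -81/16, 1215/128, -5103/256, …
g: a_k = 1, 1, 3, 5, 11, 21, …
Sum ⇒ L₀ = lclm(L_f,L_g) in ℚ(x)⟨Dx⟩.
∫: right-multiply L₀ by Dx.
L = (45 + 207·x + 306·x^2 + 360·x^3)·Dx + (-33 - 174·x - 573·x^2 - 1044·x^3 - 900·x^4)·Dx^2 + (-2 + 30·x + 138·x^2 - 38·x^3 - 504·x^4 - 360·x^5)·Dx^3  (order 3).
h: a_k = 0, -2, -7/4, 17/8, -1/64, 2623/640, …
ICs: h(0) = 0, h′(0) = -2, h′′(0) = -7/2.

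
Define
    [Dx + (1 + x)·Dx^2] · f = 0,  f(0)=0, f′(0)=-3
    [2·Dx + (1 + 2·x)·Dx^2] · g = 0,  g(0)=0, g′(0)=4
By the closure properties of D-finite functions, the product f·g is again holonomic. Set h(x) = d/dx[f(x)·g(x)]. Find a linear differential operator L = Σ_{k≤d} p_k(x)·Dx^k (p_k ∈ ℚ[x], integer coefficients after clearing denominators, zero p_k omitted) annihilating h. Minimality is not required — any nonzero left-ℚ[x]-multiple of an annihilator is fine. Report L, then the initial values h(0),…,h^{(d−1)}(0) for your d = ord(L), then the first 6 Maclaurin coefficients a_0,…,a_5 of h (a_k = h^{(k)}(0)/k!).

f: a_k = 0, -3, 3/2, -1, 3/4, -3/5, …
g: a_k = 0, 4, -4, 16/3, -8, 64/5, …
Product ⇒ symmetric product L₀, ord ≤ 4.
Differentiate: ansatz ord ≤ ord L₀ ⇒ L.
L = (20 + 48·x + 32·x^2) + (66 + 268·x + 360·x^2 + 160·x^3)·Dx + (32 + 180·x + 372·x^2 + 336·x^3 + 112·x^4)·Dx^2 + (3 + 22·x + 63·x^2 + 88·x^3 + 60·x^4 + 16·x^5)·Dx^3  (order 3).
h: a_k = 0, -24, 54, -104, 195, -1834/5, …
ICs: h(0) = 0, h′(0) = -24, h′′(0) = 108.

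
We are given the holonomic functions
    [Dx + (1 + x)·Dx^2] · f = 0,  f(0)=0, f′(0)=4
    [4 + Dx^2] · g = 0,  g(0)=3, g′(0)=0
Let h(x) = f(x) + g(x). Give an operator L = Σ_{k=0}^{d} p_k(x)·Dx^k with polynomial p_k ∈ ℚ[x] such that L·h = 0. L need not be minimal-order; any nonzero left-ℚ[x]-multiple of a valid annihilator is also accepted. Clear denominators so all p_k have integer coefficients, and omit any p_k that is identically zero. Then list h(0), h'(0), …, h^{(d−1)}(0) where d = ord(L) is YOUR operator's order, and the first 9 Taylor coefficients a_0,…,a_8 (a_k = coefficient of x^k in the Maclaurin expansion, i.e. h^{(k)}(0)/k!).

L = (20 + 16·x + 8·x^2)·Dx + (12 + 28·x + 24·x^2 + 8·x^3)·Dx^2 + (5 + 4·x + 2·x^2)·Dx^3 + (3 + 7·x + 6·x^2 + 2·x^3)·Dx^4  (order 4).
h: a_k = 3, 4, -8, 4/3, 1, 4/5, -14/15, 4/7, -101/210, …
ICs: h(0) = 3, h′(0) = 4, h′′(0) = -16, h′′′(0) = 8.

f: a_k = 0, 4, -2, 4/3, -1, 4/5, -2/3, 4/7, -1/2, …
g: a_k = 3, 0, -6, 0, 2, 0, -4/15, 0, 2/105, …
h₀=f+g: left-lcm gives L₀, ord ≤ 4.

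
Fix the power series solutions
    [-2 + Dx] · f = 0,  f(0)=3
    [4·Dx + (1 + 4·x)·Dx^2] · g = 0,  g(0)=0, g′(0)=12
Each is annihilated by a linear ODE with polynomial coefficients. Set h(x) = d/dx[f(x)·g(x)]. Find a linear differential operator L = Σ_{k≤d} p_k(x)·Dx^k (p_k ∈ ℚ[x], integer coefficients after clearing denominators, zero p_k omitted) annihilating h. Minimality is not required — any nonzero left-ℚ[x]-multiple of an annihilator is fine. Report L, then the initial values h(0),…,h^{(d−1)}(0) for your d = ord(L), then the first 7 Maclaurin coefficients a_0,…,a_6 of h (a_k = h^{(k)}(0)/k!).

f: a_k = 3, 6, 6, 4, 2, 4/5, 4/15, …
g: a_k = 0, 12, -24, 64, -192, 3072/5, -2048, …
Sym-product of L_f,L_g gives L₀ (≤ ord 2).
Derive L from L₀ (diff closure).
L = (20 - 32·x + 64·x^2) + (-8 + 16·x - 64·x^2)·Dx + (-1 + 16·x^2)·Dx^2  (order 2).
h: a_k = 36, 0, 360, -1152, 5016, -20352, 413264/5, …
ICs: h(0) = 36, h′(0) = 0.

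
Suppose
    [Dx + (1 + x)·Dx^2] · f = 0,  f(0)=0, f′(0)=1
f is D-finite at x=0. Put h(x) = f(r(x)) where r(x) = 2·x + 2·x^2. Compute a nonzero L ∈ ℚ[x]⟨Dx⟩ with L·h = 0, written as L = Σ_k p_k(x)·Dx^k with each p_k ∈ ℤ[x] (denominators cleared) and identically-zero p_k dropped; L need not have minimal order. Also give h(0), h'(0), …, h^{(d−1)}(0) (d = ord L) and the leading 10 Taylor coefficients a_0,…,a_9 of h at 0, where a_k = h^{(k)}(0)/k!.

L = (4·x + 4·x^2)·Dx + (1 + 4·x + 6·x^2 + 4·x^3)·Dx^2  (order 2).
h: a_k = 0, 2, 0, -4/3, 2, -8/5, 0, 16/7, -4, 32/9, …
ICs: h(0) = 0, h′(0) = 2.

f: a_k = 0, 1, -1/2, 1/3, -1/4, 1/5, -1/6, 1/7, -1/8, 1/9, …
f∘r: x↦r, Dx↦Dx/r' in L_f ⇒ L₀.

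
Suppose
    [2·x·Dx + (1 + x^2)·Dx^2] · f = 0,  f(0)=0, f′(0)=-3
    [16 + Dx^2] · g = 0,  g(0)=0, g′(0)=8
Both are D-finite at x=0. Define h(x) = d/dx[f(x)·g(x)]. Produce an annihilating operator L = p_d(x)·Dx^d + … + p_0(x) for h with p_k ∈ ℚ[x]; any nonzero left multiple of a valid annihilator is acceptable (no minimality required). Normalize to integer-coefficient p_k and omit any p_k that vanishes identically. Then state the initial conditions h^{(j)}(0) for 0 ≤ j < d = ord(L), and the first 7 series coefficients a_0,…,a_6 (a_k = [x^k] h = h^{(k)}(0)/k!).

L = (32960 + 157056·x^2 + 319424·x^4 + 359424·x^6 + 242688·x^8 + 94208·x^10 + 16384·x^12) + (6752·x + 28736·x^3 + 49120·x^5 + 43520·x^7 + 20480·x^9 + 4096·x^11)·Dx + (3420 + 17320·x^2 + 37356·x^4 + 44272·x^6 + 30848·x^8 + 12032·x^10 + 2048·x^12)·Dx^2 + (422·x + 1796·x^3 + 3070·x^5 + 2720·x^7 + 1280·x^9 + 256·x^11)·Dx^3 + (85 + 469·x^2 + 1087·x^4 + 1363·x^6 + 980·x^8 + 384·x^10 + 64·x^12)·Dx^4  (order 4).
h: a_k = 0, -48, 0, 288, 0, -464, 0, …
ICs: h(0) = 0, h′(0) = -48, h′′(0) = 0, h′′′(0) = 1728.

f: a_k = 0, -3, 0, 1, 0, -3/5, 0, …
g: a_k = 0, 8, 0, -64/3, 0, 256/15, 0, …
h₀=f·g: eliminate ⇒ L₀, order ≤ 2·2.
h=h₀': d/dx-closure on L₀ ⇒ L.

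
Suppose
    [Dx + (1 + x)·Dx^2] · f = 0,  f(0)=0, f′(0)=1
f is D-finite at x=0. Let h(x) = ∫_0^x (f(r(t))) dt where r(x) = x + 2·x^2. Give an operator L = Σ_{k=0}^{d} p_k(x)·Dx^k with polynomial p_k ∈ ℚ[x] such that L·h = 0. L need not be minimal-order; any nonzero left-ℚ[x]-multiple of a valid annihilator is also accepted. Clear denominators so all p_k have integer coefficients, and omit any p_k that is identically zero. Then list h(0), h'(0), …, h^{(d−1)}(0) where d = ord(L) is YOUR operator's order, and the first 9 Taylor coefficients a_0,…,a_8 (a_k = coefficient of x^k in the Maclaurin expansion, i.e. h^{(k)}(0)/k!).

f: a_k = 0, 1, -1/2, 1/3, -1/4, 1/5, -1/6, 1/7, -1/8, …
h₀=f(r): pull back L_f along r ⇒ L₀.
h=∫₀ˣh₀: take L = L₀·Dx.
L = (-3 + 4·x + 8·x^2)·Dx^2 + (1 + 5·x + 6·x^2 + 8·x^3)·Dx^3  (order 3).
h: a_k = 0, 0, 1/2, 1/2, -5/12, -1/20, 11/30, -3/14, -13/56, …
ICs: h(0) = 0, h′(0) = 0, h′′(0) = 1.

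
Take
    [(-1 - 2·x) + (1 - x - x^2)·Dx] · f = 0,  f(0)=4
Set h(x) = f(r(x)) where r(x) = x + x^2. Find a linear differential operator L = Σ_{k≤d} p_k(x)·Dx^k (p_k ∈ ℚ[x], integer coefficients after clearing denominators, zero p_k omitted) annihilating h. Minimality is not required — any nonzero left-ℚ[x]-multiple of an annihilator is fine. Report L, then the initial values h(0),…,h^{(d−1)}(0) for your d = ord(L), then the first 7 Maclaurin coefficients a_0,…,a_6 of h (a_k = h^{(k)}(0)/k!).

f: a_k = 4, 4, 8, 12, 20, 32, 52, …
L₀ from L_f via x↦r, Dx↦r'^{-1}Dx.
L = (1 + 4·x + 6·x^2 + 4·x^3) + (-1 + x + 2·x^2 + 2·x^3 + x^4)·Dx  (order 1).
h: a_k = 4, 4, 12, 28, 64, 148, 344, …
ICs: h(0) = 4.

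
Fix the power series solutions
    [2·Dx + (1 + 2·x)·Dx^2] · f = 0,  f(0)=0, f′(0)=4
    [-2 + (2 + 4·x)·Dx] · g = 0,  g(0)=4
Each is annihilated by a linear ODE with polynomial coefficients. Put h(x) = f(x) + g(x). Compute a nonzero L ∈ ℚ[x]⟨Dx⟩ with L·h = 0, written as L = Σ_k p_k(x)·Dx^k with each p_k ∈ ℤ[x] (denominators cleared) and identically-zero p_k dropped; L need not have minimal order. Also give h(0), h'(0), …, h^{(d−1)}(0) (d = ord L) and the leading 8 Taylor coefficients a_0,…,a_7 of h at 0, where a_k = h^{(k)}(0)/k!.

L = 2·Dx + (5 + 10·x)·Dx^2 + (1 + 4·x + 4·x^2)·Dx^3  (order 3).
h: a_k = 4, 8, -6, 22/3, -21/2, 163/10, -319/12, 1255/28, …
ICs: h(0) = 4, h′(0) = 8, h′′(0) = -12.

f: a_k = 0, 4, -4, 16/3, -8, 64/5, -64/3, 256/7, …
g: a_k = 4, 4, -2, 2, -5/2, 7/2, -21/4, 33/4, …
Sum ⇒ L₀ = lclm(L_f,L_g) in ℚ(x)⟨Dx⟩.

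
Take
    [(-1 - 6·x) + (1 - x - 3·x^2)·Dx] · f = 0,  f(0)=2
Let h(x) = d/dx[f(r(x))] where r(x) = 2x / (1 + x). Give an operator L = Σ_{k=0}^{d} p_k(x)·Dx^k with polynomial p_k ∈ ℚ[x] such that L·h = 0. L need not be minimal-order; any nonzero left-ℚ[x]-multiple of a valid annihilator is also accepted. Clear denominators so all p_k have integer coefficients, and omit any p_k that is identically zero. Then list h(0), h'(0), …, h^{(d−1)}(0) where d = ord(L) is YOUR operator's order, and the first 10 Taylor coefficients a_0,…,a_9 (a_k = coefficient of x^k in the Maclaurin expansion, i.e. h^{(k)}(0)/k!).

L = (14 + 78·x + 546·x^2 + 338·x^3) + (-1 - 14·x + 182·x^3 + 169·x^4)·Dx  (order 1).
h: a_k = 4, 56, 156, 1456, 3380, 28392, 61516, 492128, 1028196, 7997080, …
ICs: h(0) = 4.

f: a_k = 2, 2, 8, 14, 38, 80, 194, 434, 1016, 2318, …
f∘r: x↦r, Dx↦Dx/r' in L_f ⇒ L₀.
h₀' ⇒ L via d/dx closure of L₀.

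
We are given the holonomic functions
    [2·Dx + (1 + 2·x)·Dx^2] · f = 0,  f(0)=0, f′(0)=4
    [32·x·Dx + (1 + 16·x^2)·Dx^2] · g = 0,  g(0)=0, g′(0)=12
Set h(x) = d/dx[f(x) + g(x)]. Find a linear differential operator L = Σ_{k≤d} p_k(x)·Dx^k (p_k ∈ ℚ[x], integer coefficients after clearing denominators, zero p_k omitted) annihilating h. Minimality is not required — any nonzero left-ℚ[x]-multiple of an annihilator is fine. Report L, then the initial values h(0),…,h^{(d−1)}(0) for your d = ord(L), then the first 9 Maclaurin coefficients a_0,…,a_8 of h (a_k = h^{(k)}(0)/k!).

f: a_k = 0, 4, -4, 16/3, -8, 64/5, -64/3, 256/7, -64, …
g: a_k = 0, 12, 0, -64, 0, 3072/5, 0, -49152/7, 0, …
L₀ := lclm(L_f,L_g); ord L₀ ≤ 2+2.
h₀' ⇒ L via d/dx closure of L₀.
L = (-32 - 192·x + 1536·x^2 + 1024·x^3) + (-20 - 64·x + 576·x^2 + 3072·x^3 + 2048·x^4)·Dx + (-1 + 14·x + 32·x^2 + 256·x^3 + 768·x^4 + 512·x^5)·Dx^2  (order 2).
h: a_k = 16, -8, -176, -32, 3136, -128, -48896, -512, 787456, …
ICs: h(0) = 16, h′(0) = -8.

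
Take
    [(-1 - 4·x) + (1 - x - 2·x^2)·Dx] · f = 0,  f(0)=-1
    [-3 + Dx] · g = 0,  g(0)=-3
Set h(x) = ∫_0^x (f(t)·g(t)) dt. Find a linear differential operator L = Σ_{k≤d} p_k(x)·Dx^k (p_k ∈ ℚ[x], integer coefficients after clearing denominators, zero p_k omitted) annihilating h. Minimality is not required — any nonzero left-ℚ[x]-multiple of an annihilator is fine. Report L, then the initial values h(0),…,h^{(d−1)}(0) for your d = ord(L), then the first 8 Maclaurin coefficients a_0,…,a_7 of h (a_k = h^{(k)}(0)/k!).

L = (4 + x - 6·x^2)·Dx + (-1 + x + 2·x^2)·Dx^2  (order 2).
h: a_k = 0, 3, 6, 21/2, 69/4, 1137/40, 477/10, 45879/560, …
ICs: h(0) = 0, h′(0) = 3.

f: a_k = -1, -1, -3, -5, -11, -21, -43, -85, …
g: a_k = -3, -9, -27/2, -27/2, -81/8, -243/40, -243/80, -729/560, …
Product ⇒ symmetric product L₀, ord ≤ 1.
∫: right-multiply L₀ by Dx.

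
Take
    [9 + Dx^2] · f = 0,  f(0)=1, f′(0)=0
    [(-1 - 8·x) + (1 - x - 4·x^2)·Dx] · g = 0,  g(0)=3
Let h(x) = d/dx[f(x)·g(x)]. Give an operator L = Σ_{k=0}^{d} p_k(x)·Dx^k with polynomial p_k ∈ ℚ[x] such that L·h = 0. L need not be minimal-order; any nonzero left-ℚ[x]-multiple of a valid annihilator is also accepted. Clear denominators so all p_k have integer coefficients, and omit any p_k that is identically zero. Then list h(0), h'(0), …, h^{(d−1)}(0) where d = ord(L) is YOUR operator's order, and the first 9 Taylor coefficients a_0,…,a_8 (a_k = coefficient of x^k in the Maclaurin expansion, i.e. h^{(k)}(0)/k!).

f: a_k = 1, 0, -9/2, 0, 27/8, 0, -81/80, 0, 729/4480, …
g: a_k = 3, 3, 15, 27, 87, 195, 543, 1323, 3495, …
Sym-product of L_f,L_g gives L₀ (≤ ord 2).
h₀' ⇒ L via d/dx closure of L₀.
L = (-33 - 162·x - 567·x^2 + 648·x^3 + 1296·x^4) + (6 + 66·x + 216·x^2 + 576·x^3)·Dx + (1 - 10·x - 31·x^2 + 72·x^3 + 144·x^4)·Dx^2  (order 2).
h: a_k = 3, 3, 81/2, 237/2, 3345/8, 47781/40, 298809/80, 5960307/560, 27939951/896, …
ICs: h(0) = 3, h′(0) = 3.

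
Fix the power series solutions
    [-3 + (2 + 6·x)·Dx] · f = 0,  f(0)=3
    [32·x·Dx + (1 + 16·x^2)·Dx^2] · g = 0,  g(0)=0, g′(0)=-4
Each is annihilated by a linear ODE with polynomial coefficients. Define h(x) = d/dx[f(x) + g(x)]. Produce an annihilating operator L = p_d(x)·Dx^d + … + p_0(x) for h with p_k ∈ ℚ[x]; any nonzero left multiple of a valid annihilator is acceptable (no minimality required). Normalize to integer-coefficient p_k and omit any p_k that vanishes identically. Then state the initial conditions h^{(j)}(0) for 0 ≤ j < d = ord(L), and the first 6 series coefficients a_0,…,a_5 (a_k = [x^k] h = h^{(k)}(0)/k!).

L = (-192 - 1440·x + 9216·x^2 + 13824·x^3) + (-155 - 768·x + 4128·x^2 + 36864·x^3 + 48384·x^4)·Dx + (-6 + 110·x + 576·x^2 + 2624·x^3 + 10752·x^4 + 13824·x^5)·Dx^2  (order 2).
h: a_k = 1/2, -27/4, 1267/16, -1215/32, -236629/256, -137781/512, …
ICs: h(0) = 1/2, h′(0) = -27/4.

f: a_k = 3, 9/2, -27/8, 81/16, -1215/128, 5103/256, …
g: a_k = 0, -4, 0, 64/3, 0, -1024/5, …
Weyl lclm of L_f,L_g ⇒ L₀ (ord ≤ 3).
Differentiate: ansatz ord ≤ ord L₀ ⇒ L.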